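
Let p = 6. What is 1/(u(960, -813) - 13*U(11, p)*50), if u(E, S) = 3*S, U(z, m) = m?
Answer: -1/6339 ≈ -0.00015775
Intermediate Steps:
1/(u(960, -813) - 13*U(11, p)*50) = 1/(3*(-813) - 13*6*50) = 1/(-2439 - 78*50) = 1/(-2439 - 3900) = 1/(-6339) = -1/6339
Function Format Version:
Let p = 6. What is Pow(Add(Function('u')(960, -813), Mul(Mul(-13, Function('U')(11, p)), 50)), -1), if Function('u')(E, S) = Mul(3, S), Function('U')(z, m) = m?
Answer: Rational(-1, 6339) ≈ -0.00015775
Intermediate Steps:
Pow(Add(Function('u')(960, -813), Mul(Mul(-13, Function('U')(11, p)), 50)), -1) = Pow(Add(Mul(3, -813), Mul(Mul(-13, 6), 50)), -1) = Pow(Add(-2439, Mul(-78, 50)), -1) = Pow(Add(-2439, -3900), -1) = Pow(-6339, -1) = Rational(-1, 6339)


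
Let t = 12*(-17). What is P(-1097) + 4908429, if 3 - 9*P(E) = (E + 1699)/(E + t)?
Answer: 57472799666/11709 ≈ 4.9084e+6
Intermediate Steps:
t = -204
P(E) = ⅓ - (1699 + E)/(9*(-204 + E)) (P(E) = ⅓ - (E + 1699)/(9*(E - 204)) = ⅓ - (1699 + E)/(9*(-204 + E)))
P(-1097) + 4908429 = (-2311 + 2*(-1097))/(9*(-204 - 1097)) + 4908429 = (⅑)*(-2311 - 2194)/(-1301) + 4908429 = (⅑)*(-1/1301)*(-4505) + 4908429 = 4505/11709 + 4908429 = 57472799666/11709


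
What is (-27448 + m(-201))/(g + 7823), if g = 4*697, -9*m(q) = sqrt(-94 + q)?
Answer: -27448/10611 - I*sqrt(295)/95499 ≈ -2.5868 - 0.00017985*I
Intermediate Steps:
m(q) = -sqrt(-94 + q)/9
g = 2788
(-27448 + m(-201))/(g + 7823) = (-27448 - sqrt(-94 - 201)/9)/(2788 + 7823) = (-27448 - I*sqrt(295)/9)/10611 = (-27448 - I*sqrt(295)/9)*(1/10611) = -27448/10611 - I*sqrt(295)/95499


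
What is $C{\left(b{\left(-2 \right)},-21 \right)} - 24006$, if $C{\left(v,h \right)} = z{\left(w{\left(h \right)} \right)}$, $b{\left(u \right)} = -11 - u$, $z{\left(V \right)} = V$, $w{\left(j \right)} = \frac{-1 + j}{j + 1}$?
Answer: $- \frac{240049}{10} \approx -24005.0$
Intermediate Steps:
$w{\left(j \right)} = \frac{-1 + j}{1 + j}$
$C{\left(v,h \right)} = \frac{-1 + h}{1 + h}$
$C{\left(b{\left(-2 \right)},-21 \right)} - 24006 = \frac{-1 - 21}{1 - 21} - 24006 = \frac{1}{-20} \left(-22\right) - 24006 = \left(- \frac{1}{20}\right) \left(-22\right) - 24006 = \frac{11}{10} - 24006 = - \frac{240049}{10}$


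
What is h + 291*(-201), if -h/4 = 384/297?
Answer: -5791121/99 ≈ -58496.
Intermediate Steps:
h = -512/99 (h = -1536/297 = -4*128/99 = -512/99 ≈ -5.1717)
h + 291*(-201) = -512/99 + 291*(-201) = -512/99 - 58491 = -5791121/99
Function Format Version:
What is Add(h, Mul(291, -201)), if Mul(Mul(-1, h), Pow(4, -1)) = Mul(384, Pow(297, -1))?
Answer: Rational(-5791121, 99) ≈ -58496.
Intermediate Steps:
h = Rational(-512, 99) (h = Mul(-4, Mul(384, Pow(297, -1))) = Mul(-4, Mul(384, Rational(1, 297))) = Mul(-4, Rational(128, 99)) = Rational(-512, 99) ≈ -5.1717)
Add(h, Mul(291, -201)) = Add(Rational(-512, 99), Mul(291, -201)) = Add(Rational(-512, 99), -58491) = Rational(-5791121, 99)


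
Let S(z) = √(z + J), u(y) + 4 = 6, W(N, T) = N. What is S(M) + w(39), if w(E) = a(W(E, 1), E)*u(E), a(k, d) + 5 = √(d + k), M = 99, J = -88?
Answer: -10 + √11 + 2*√78 ≈ 10.980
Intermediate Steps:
u(y) = 2 (u(y) = -4 + 6 = 2)
S(z) = √(-88 + z) (S(z) = √(z - 88) = √(-88 + z))
a(k, d) = -5 + √(d + k)
w(E) = -10 + 2*√2*√E (w(E) = (-5 + √(E + E))*2 = (-5 + √(2*E))*2 = (-5 + √2*√E)*2 = -10 + 2*√2*√E)
S(M) + w(39) = √(-88 + 99) + (-10 + 2*√2*√39) = √11 + (-10 + 2*√78) = -10 + √11 + 2*√78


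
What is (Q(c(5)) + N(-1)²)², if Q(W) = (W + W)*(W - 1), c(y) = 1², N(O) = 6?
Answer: 1296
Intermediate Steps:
c(y) = 1
Q(W) = 2*W*(-1 + W) (Q(W) = (2*W)*(-1 + W) = 2*W*(-1 + W))
(Q(c(5)) + N(-1)²)² = (2*1*(-1 + 1) + 6²)² = (2*1*0 + 36)² = (0 + 36)² = 36² = 1296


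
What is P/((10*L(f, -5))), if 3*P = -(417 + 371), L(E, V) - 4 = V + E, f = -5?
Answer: 197/45 ≈ 4.3778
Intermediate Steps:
L(E, V) = 4 + E + V (L(E, V) = 4 + (V + E) = 4 + (E + V) = 4 + E + V)
P = -788/3 (P = (-(417 + 371))/3 = (-1*788)/3 = (⅓)*(-788) = -788/3 ≈ -262.67)
P/((10*L(f, -5))) = -788*1/(10*(4 - 5 - 5))/3 = -788/(3*(10*(-6))) = -788/3/(-60) = -788/3*(-1/60) = 197/45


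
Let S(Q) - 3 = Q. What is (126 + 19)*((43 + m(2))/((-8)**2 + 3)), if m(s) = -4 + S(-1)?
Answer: 5945/67 ≈ 88.731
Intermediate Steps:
S(Q) = 3 + Q
m(s) = -2 (m(s) = -4 + (3 - 1) = -4 + 2 = -2)
(126 + 19)*((43 + m(2))/((-8)**2 + 3)) = (126 + 19)*((43 - 2)/((-8)**2 + 3)) = 145*(41/(64 + 3)) = 145*(41/67) = 5945/67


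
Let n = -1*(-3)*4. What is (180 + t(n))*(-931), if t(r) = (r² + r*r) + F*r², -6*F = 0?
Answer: -435708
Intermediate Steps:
F = 0 (F = -⅙*0 = 0)
n = 12 (n = 3*4 = 12)
t(r) = 2*r² (t(r) = (r² + r*r) + 0*r² = (r² + r²) + 0 = 2*r² + 0 = 2*r²)
(180 + t(n))*(-931) = (180 + 2*12²)*(-931) = (180 + 2*144)*(-931) = (180 + 288)*(-931) = 468*(-931) = -435708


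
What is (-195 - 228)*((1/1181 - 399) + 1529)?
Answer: -564506613/1181 ≈ -4.7799e+5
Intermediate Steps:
(-195 - 228)*((1/1181 - 399) + 1529) = -423*((1/1181 - 399) + 1529) = -423*(-471218/1181 + 1529) = -423*1334531/1181 = -564506613/1181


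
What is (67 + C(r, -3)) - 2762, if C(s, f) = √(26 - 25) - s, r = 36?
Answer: -2730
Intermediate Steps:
C(s, f) = 1 - s (C(s, f) = √1 - s = 1 - s)
(67 + C(r, -3)) - 2762 = (67 + (1 - 1*36)) - 2762 = (67 + (1 - 36)) - 2762 = (67 - 35) - 2762 = 32 - 2762 = -2730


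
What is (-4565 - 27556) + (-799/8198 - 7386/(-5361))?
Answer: -470548305283/14649826 ≈ -32120.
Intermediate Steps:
(-4565 - 27556) + (-799/8198 - 7386/(-5361)) = -32121 + (-799*1/8198 - 7386*(-1/5361)) = -32121 + (-799/8198 + 2462/1787) = -32121 + 18755663/14649826 = -470548305283/14649826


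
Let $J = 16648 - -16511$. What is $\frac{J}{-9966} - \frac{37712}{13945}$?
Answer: $- \frac{279413349}{46325290} \approx -6.0315$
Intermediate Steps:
$J = 33159$ ($J = 16648 + 16511 = 33159$)
$\frac{J}{-9966} - \frac{37712}{13945} = \frac{33159}{-9966} - \frac{37712}{13945} = 33159 \left(- \frac{1}{9966}\right) - \frac{37712}{13945} = - \frac{11053}{3322} - \frac{37712}{13945} = - \frac{279413349}{46325290}$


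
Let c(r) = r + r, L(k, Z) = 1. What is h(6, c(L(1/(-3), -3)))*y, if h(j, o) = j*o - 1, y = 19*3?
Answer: 627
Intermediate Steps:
c(r) = 2*r
y = 57
h(j, o) = -1 + j*o
h(6, c(L(1/(-3), -3)))*y = (-1 + 6*(2*1))*57 = (-1 + 6*2)*57 = (-1 + 12)*57 = 11*57 = 627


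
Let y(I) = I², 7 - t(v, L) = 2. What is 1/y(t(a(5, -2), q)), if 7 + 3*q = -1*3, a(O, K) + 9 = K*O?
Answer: 1/25 ≈ 0.040000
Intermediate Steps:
a(O, K) = -9 + K*O
q = -10/3 (q = -7/3 + (-1*3)/3 = -7/3 + (⅓)*(-3) = -7/3 - 1 = -10/3 ≈ -3.3333)
t(v, L) = 5 (t(v, L) = 7 - 1*2 = 7 - 2 = 5)
1/y(t(a(5, -2), q)) = 1/(5²) = 1/25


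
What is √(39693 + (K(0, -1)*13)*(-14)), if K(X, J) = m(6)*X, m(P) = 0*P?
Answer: √39693 ≈ 199.23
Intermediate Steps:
m(P) = 0
K(X, J) = 0 (K(X, J) = 0*X = 0)
√(39693 + (K(0, -1)*13)*(-14)) = √(39693 + (0*13)*(-14)) = √(39693 + 0*(-14)) = √(39693 + 0) = √39693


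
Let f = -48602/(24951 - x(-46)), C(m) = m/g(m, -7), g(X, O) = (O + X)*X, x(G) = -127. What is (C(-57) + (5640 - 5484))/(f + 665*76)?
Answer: 125176837/40556592576 ≈ 0.0030865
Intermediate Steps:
g(X, O) = X*(O + X)
C(m) = 1/(-7 + m) (C(m) = m/((m*(-7 + m))) = m*(1/(m*(-7 + m))) = 1/(-7 + m))
f = -24301/12539 (f = -48602/(24951 - 1*(-127)) = -48602/(24951 + 127) = -48602/25078 = -48602*1/25078 = -24301/12539 ≈ -1.9380)
(C(-57) + (5640 - 5484))/(f + 665*76) = (1/(-7 - 57) + (5640 - 5484))/(-24301/12539 + 665*76) = (1/(-64) + 156)/(-24301/12539 + 50540) = (-1/64 + 156)/(633696759/12539) = (9983/64)*(12539/633696759) = 125176837/40556592576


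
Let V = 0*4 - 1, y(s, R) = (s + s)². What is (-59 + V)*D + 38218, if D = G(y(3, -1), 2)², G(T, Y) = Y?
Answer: 37978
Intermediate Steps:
y(s, R) = 4*s² (y(s, R) = (2*s)² = 4*s²)
D = 4 (D = 2² = 4)
V = -1 (V = 0 - 1 = -1)
(-59 + V)*D + 38218 = (-59 - 1)*4 + 38218 = -60*4 + 38218 = -240 + 38218 = 37978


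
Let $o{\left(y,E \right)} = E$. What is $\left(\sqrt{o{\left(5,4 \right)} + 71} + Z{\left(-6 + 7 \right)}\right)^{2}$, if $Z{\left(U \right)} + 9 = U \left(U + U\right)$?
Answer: $124 - 70 \sqrt{3} \approx 2.7564$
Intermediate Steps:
$Z{\left(U \right)} = -9 + 2 U^{2}$ ($Z{\left(U \right)} = -9 + U \left(U + U\right) = -9 + U 2 U = -9 + 2 U^{2}$)
$\left(\sqrt{o{\left(5,4 \right)} + 71} + Z{\left(-6 + 7 \right)}\right)^{2} = \left(\sqrt{4 + 71} - \left(9 - 2 \left(-6 + 7\right)^{2}\right)\right)^{2} = \left(\sqrt{75} - \left(9 - 2 \cdot 1^{2}\right)\right)^{2} = \left(5 \sqrt{3} + \left(-9 + 2 \cdot 1\right)\right)^{2} = \left(5 \sqrt{3} + \left(-9 + 2\right)\right)^{2} = \left(5 \sqrt{3} - 7\right)^{2} = \left(-7 + 5 \sqrt{3}\right)^{2}$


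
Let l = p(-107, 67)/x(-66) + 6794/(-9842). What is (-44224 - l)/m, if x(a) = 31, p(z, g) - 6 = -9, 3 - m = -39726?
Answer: -2248765118/2020232893 ≈ -1.1131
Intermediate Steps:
m = 39729 (m = 3 - 1*(-39726) = 3 + 39726 = 39729)
p(z, g) = -3 (p(z, g) = 6 - 9 = -3)
l = -120070/152551 (l = -3/31 + 6794/(-9842) = -3*1/31 + 6794*(-1/9842) = -3/31 - 3397/4921 = -120070/152551 ≈ -0.78708)
(-44224 - l)/m = (-44224 - 1*(-120070/152551))/39729 = (-44224 + 120070/152551)*(1/39729) = -6746295354/152551*1/39729 = -2248765118/2020232893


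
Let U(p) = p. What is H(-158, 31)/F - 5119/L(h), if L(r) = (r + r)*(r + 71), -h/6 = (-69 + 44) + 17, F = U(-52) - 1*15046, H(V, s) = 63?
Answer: -39003187/86239776 ≈ -0.45226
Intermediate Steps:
F = -15098 (F = -52 - 1*15046 = -52 - 15046 = -15098)
h = 48 (h = -6*((-69 + 44) + 17) = -6*(-25 + 17) = -6*(-8) = 48)
L(r) = 2*r*(71 + r) (L(r) = (2*r)*(71 + r) = 2*r*(71 + r))
H(-158, 31)/F - 5119/L(h) = 63/(-15098) - 5119*1/(96*(71 + 48)) = 63*(-1/15098) - 5119/(2*48*119) = -63/15098 - 5119/11424 = -39003187/86239776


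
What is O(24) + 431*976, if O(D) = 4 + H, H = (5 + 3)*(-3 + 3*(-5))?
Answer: 420516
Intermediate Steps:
H = -144 (H = 8*(-3 - 15) = 8*(-18) = -144)
O(D) = -140 (O(D) = 4 - 144 = -140)
O(24) + 431*976 = -140 + 431*976 = -140 + 420656 = 420516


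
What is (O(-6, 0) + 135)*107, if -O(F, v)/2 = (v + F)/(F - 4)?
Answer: 71583/5 ≈ 14317.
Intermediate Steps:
O(F, v) = -2*(F + v)/(-4 + F) (O(F, v) = -2*(v + F)/(F - 4) = -2*(F + v)/(-4 + F))
(O(-6, 0) + 135)*107 = (2*(-1*(-6) - 1*0)/(-4 - 6) + 135)*107 = (2*(6 + 0)/(-10) + 135)*107 = (2*(-⅒)*6 + 135)*107 = (-6/5 + 135)*107 = (669/5)*107 = 71583/5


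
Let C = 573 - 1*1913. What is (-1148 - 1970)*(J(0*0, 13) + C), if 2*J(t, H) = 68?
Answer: 4072108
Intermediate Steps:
J(t, H) = 34 (J(t, H) = (1/2)*68 = 34)
C = -1340 (C = 573 - 1913 = -1340)
(-1148 - 1970)*(J(0*0, 13) + C) = (-1148 - 1970)*(34 - 1340) = -3118*(-1306) = 4072108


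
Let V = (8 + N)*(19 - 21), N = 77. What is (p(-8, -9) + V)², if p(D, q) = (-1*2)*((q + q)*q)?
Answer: 244036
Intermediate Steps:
p(D, q) = -4*q² (p(D, q) = -2*2*q*q = -4*q²)
V = -170 (V = (8 + 77)*(19 - 21) = 85*(-2) = -170)
(p(-8, -9) + V)² = (-4*(-9)² - 170)² = (-4*81 - 170)² = (-324 - 170)² = (-494)² = 244036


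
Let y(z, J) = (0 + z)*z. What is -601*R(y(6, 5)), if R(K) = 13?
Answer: -7813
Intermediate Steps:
y(z, J) = z² (y(z, J) = z*z = z²)
-601*R(y(6, 5)) = -601*13 = -7813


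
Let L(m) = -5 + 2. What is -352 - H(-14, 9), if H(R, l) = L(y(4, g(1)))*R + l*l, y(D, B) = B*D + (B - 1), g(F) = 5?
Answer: -475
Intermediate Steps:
y(D, B) = -1 + B + B*D (y(D, B) = B*D + (-1 + B) = -1 + B + B*D)
L(m) = -3
H(R, l) = l² - 3*R (H(R, l) = -3*R + l*l = -3*R + l² = l² - 3*R)
-352 - H(-14, 9) = -352 - (9² - 3*(-14)) = -352 - (81 + 42) = -352 - 1*123 = -352 - 123 = -475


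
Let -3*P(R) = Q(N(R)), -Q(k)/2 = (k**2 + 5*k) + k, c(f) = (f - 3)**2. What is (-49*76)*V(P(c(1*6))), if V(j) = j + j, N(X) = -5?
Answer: 74480/3 ≈ 24827.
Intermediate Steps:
c(f) = (-3 + f)**2
Q(k) = -12*k - 2*k**2 (Q(k) = -2*((k**2 + 5*k) + k) = -2*(k**2 + 6*k) = -12*k - 2*k**2)
P(R) = -10/3 (P(R) = -(-2)*(-5)*(6 - 5)/3 = -(-2)*(-5)/3 = -1/3*10 = -10/3)
V(j) = 2*j
(-49*76)*V(P(c(1*6))) = (-49*76)*(2*(-10/3)) = -3724*(-20/3) = 74480/3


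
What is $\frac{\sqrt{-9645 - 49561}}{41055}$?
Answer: $\frac{i \sqrt{59206}}{41055} \approx 0.0059268 i$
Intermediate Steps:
$\frac{\sqrt{-9645 - 49561}}{41055} = \sqrt{-59206} \cdot \frac{1}{41055} = i \sqrt{59206} \cdot \frac{1}{41055} = \frac{i \sqrt{59206}}{41055}$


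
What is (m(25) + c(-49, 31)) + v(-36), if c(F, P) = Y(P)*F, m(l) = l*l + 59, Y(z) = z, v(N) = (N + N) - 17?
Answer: -924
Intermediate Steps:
v(N) = -17 + 2*N (v(N) = 2*N - 17 = -17 + 2*N)
m(l) = 59 + l² (m(l) = l² + 59 = 59 + l²)
c(F, P) = F*P (c(F, P) = P*F = F*P)
(m(25) + c(-49, 31)) + v(-36) = ((59 + 25²) - 49*31) + (-17 + 2*(-36)) = ((59 + 625) - 1519) + (-17 - 72) = (684 - 1519) - 89 = -835 - 89 = -924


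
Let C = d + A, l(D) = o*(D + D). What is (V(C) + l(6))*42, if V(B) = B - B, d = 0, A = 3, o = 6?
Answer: 3024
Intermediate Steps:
l(D) = 12*D (l(D) = 6*(D + D) = 6*(2*D) = 12*D)
C = 3 (C = 0 + 3 = 3)
V(B) = 0
(V(C) + l(6))*42 = (0 + 12*6)*42 = (0 + 72)*42 = 72*42 = 3024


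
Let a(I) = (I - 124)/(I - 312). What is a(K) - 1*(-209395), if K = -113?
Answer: 88993112/425 ≈ 2.0940e+5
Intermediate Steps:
a(I) = (-124 + I)/(-312 + I)
a(K) - 1*(-209395) = (-124 - 113)/(-312 - 113) - 1*(-209395) = -237/(-425) + 209395 = -1/425*(-237) + 209395 = 237/425 + 209395 = 88993112/425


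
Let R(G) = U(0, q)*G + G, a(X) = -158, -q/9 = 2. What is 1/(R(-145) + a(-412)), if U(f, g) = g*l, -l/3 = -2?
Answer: 1/15357 ≈ 6.5117e-5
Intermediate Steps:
q = -18 (q = -9*2 = -18)
l = 6 (l = -3*(-2) = 6)
U(f, g) = 6*g (U(f, g) = g*6 = 6*g)
R(G) = -107*G (R(G) = (6*(-18))*G + G = -108*G + G = -107*G)
1/(R(-145) + a(-412)) = 1/(-107*(-145) - 158) = 1/(15515 - 158) = 1/15357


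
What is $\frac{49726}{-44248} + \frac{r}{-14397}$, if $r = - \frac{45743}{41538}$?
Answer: $- \frac{7433811768793}{6615325846332} \approx -1.1237$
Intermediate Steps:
$r = - \frac{45743}{41538}$ ($r = \left(-45743\right) \frac{1}{41538} = - \frac{45743}{41538} \approx -1.1012$)
$\frac{49726}{-44248} + \frac{r}{-14397} = \frac{49726}{-44248} - \frac{45743}{41538 \left(-14397\right)} = 49726 \left(- \frac{1}{44248}\right) - - \frac{45743}{598022586} = - \frac{24863}{22124} + \frac{45743}{598022586} = - \frac{7433811768793}{6615325846332}$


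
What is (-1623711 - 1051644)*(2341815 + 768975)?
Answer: -8322467580450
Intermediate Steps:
(-1623711 - 1051644)*(2341815 + 768975) = -2675355*3110790 = -8322467580450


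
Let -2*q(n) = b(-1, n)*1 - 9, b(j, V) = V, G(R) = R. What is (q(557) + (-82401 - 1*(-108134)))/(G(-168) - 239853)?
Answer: -25459/240021 ≈ -0.10607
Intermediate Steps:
q(n) = 9/2 - n/2 (q(n) = -(n*1 - 9)/2 = -(n - 9)/2 = -(-9 + n)/2 = 9/2 - n/2)
(q(557) + (-82401 - 1*(-108134)))/(G(-168) - 239853) = ((9/2 - 1/2*557) + (-82401 - 1*(-108134)))/(-168 - 239853) = ((9/2 - 557/2) + (-82401 + 108134))/(-240021) = (-274 + 25733)*(-1/240021) = 25459*(-1/240021) = -25459/240021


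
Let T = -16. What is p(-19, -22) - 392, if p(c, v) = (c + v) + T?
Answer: -449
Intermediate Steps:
p(c, v) = -16 + c + v (p(c, v) = (c + v) - 16 = -16 + c + v)
p(-19, -22) - 392 = (-16 - 19 - 22) - 392 = -57 - 392 = -449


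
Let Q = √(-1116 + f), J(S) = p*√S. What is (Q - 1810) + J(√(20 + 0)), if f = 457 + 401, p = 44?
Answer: -1810 + I*√258 + 44*√2*5^(¼) ≈ -1717.0 + 16.062*I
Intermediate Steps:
J(S) = 44*√S
f = 858
Q = I*√258 (Q = √(-1116 + 858) = √(-258) = I*√258 ≈ 16.062*I)
(Q - 1810) + J(√(20 + 0)) = (I*√258 - 1810) + 44*√(√(20 + 0)) = (-1810 + I*√258) + 44*√(√20) = (-1810 + I*√258) + 44*√(2*√5) = (-1810 + I*√258) + 44*(√2*5^(¼)) = (-1810 + I*√258) + 44*√2*5^(¼) = -1810 + I*√258 + 44*√2*5^(¼)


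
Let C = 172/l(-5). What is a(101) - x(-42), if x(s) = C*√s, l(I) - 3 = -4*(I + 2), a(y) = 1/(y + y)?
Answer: 1/202 - 172*I*√42/15 ≈ 0.0049505 - 74.313*I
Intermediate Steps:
a(y) = 1/(2*y)
l(I) = -5 - 4*I (l(I) = 3 - 4*(I + 2) = 3 - 4*(2 + I) = 3 + (-8 - 4*I) = -5 - 4*I)
C = 172/15 (C = 172/(-5 - 4*(-5)) = 172/(-5 + 20) = 172/15 ≈ 11.467)
x(s) = 172*√s/15
a(101) - x(-42) = (½)/101 - 172*√(-42)/15 = (½)*(1/101) - 172*I*√42/15 = 1/202 - 172*I*√42/15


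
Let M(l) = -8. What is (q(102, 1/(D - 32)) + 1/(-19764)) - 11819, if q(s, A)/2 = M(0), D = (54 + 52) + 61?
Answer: -233906941/19764 ≈ -11835.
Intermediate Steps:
D = 167 (D = 106 + 61 = 167)
q(s, A) = -16 (q(s, A) = 2*(-8) = -16)
(q(102, 1/(D - 32)) + 1/(-19764)) - 11819 = (-16 + 1/(-19764)) - 11819 = (-16 - 1/19764) - 11819 = -316225/19764 - 11819 = -233906941/19764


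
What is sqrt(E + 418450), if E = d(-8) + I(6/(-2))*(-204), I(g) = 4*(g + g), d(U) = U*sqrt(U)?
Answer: sqrt(423346 - 16*I*sqrt(2)) ≈ 650.65 - 0.017*I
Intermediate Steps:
d(U) = U**(3/2)
I(g) = 8*g (I(g) = 4*(2*g) = 8*g)
E = 4896 - 16*I*sqrt(2) (E = (-8)**(3/2) + (8*(6/(-2)))*(-204) = -16*I*sqrt(2) + (8*(6*(-1/2)))*(-204) = -16*I*sqrt(2) + (8*(-3))*(-204) = -16*I*sqrt(2) - 24*(-204) = -16*I*sqrt(2) + 4896 = 4896 - 16*I*sqrt(2) ≈ 4896.0 - 22.627*I)
sqrt(E + 418450) = sqrt((4896 - 16*I*sqrt(2)) + 418450) = sqrt(423346 - 16*I*sqrt(2))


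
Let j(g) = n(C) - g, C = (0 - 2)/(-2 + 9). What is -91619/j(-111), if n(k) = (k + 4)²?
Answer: -4489331/6115 ≈ -734.15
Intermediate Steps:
C = -2/7 ≈ -0.28571
n(k) = (4 + k)²
j(g) = 676/49 - g (j(g) = (4 - 2/7)² - g = (26/7)² - g = 676/49 - g)
-91619/j(-111) = -91619/(676/49 - 1*(-111)) = -91619/(676/49 + 111) = -91619/6115/49 = -91619*49/6115 = -4489331/6115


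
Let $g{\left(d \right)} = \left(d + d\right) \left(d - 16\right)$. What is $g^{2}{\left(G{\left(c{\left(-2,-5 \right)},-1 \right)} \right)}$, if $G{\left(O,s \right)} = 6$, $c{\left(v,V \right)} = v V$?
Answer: $14400$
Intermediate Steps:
$c{\left(v,V \right)} = V v$
$g{\left(d \right)} = 2 d \left(-16 + d\right)$
$g^{2}{\left(G{\left(c{\left(-2,-5 \right)},-1 \right)} \right)} = \left(2 \cdot 6 \left(-16 + 6\right)\right)^{2} = \left(2 \cdot 6 \left(-10\right)\right)^{2} = \left(-120\right)^{2} = 14400$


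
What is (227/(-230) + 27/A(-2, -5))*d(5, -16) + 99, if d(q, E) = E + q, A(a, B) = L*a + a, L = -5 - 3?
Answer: 71357/805 ≈ 88.642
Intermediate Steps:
L = -8
A(a, B) = -7*a (A(a, B) = -8*a + a = -7*a)
(227/(-230) + 27/A(-2, -5))*d(5, -16) + 99 = (227/(-230) + 27/((-7*(-2))))*(-16 + 5) + 99 = (227*(-1/230) + 27/14)*(-11) + 99 = (-227/230 + 27*(1/14))*(-11) + 99 = (-227/230 + 27/14)*(-11) + 99 = (758/805)*(-11) + 99 = -8338/805 + 99 = 71357/805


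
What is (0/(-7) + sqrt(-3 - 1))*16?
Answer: 32*I ≈ 32.0*I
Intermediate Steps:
(0/(-7) + sqrt(-3 - 1))*16 = (0*(-1/7) + sqrt(-4))*16 = (0 + 2*I)*16 = (2*I)*16 = 32*I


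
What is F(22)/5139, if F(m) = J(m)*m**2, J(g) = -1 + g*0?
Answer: -484/5139 ≈ -0.094182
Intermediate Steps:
J(g) = -1 (J(g) = -1 + 0 = -1)
F(m) = -m**2
F(22)/5139 = -1*22**2/5139 = -1*484*(1/5139) = -484*1/5139 = -484/5139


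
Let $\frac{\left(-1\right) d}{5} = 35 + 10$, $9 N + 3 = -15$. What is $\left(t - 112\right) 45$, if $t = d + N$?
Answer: $-15255$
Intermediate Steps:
$N = -2$ ($N = - \frac{1}{3} + \frac{1}{9} \left(-15\right) = - \frac{1}{3} - \frac{5}{3} = -2$)
$d = -225$ ($d = - 5 \left(35 + 10\right) = \left(-5\right) 45 = -225$)
$t = -227$ ($t = -225 - 2 = -227$)
$\left(t - 112\right) 45 = \left(-227 - 112\right) 45 = \left(-339\right) 45 = -15255$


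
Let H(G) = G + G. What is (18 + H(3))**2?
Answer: 576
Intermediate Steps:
H(G) = 2*G
(18 + H(3))**2 = (18 + 2*3)**2 = (18 + 6)**2 = 24**2 = 576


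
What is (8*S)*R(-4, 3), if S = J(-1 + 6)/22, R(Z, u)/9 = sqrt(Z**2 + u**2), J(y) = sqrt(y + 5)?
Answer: 180*sqrt(10)/11 ≈ 51.746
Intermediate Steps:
J(y) = sqrt(5 + y)
R(Z, u) = 9*sqrt(Z**2 + u**2)
S = sqrt(10)/22 (S = sqrt(5 + (-1 + 6))/22 = sqrt(5 + 5)*(1/22) = sqrt(10)*(1/22) = sqrt(10)/22 ≈ 0.14374)
(8*S)*R(-4, 3) = (8*(sqrt(10)/22))*(9*sqrt((-4)**2 + 3**2)) = (4*sqrt(10)/11)*(9*sqrt(16 + 9)) = (4*sqrt(10)/11)*(9*sqrt(25)) = (4*sqrt(10)/11)*(9*5) = (4*sqrt(10)/11)*45 = 180*sqrt(10)/11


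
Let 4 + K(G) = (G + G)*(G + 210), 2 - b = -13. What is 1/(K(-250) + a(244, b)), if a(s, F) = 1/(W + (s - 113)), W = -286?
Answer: 155/3099379 ≈ 5.0010e-5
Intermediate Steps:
b = 15 (b = 2 - 1*(-13) = 2 + 13 = 15)
K(G) = -4 + 2*G*(210 + G) (K(G) = -4 + (G + G)*(G + 210) = -4 + (2*G)*(210 + G) = -4 + 2*G*(210 + G))
a(s, F) = 1/(-399 + s) (a(s, F) = 1/(-286 + (s - 113)) = 1/(-286 + (-113 + s)) = 1/(-399 + s))
1/(K(-250) + a(244, b)) = 1/((-4 + 2*(-250)**2 + 420*(-250)) + 1/(-399 + 244)) = 1/((-4 + 2*62500 - 105000) + 1/(-155)) = 1/((-4 + 125000 - 105000) - 1/155) = 1/(19996 - 1/155) = 1/(3099379/155) = 155/3099379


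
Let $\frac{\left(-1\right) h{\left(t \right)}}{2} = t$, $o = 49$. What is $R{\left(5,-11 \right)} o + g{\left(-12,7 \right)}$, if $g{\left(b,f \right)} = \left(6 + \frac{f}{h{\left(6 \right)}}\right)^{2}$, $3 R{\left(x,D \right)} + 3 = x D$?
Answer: $- \frac{132191}{144} \approx -917.99$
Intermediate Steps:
$h{\left(t \right)} = - 2 t$
$R{\left(x,D \right)} = -1 + \frac{D x}{3}$ ($R{\left(x,D \right)} = -1 + \frac{x D}{3} = -1 + \frac{D x}{3}$)
$g{\left(b,f \right)} = \left(6 - \frac{f}{12}\right)^{2}$ ($g{\left(b,f \right)} = \left(6 + \frac{f}{\left(-2\right) 6}\right)^{2} = \left(6 + \frac{f}{-12}\right)^{2} = \left(6 + f \left(- \frac{1}{12}\right)\right)^{2} = \left(6 - \frac{f}{12}\right)^{2}$)
$R{\left(5,-11 \right)} o + g{\left(-12,7 \right)} = \left(-1 + \frac{1}{3} \left(-11\right) 5\right) 49 + \frac{\left(-72 + 7\right)^{2}}{144} = \left(-1 - \frac{55}{3}\right) 49 + \frac{\left(-65\right)^{2}}{144} = \left(- \frac{58}{3}\right) 49 + \frac{1}{144} \cdot 4225 = - \frac{2842}{3} + \frac{4225}{144} = - \frac{132191}{144}$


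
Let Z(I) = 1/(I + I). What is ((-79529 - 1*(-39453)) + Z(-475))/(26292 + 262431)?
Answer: -38072201/274286850 ≈ -0.13880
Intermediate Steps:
Z(I) = 1/(2*I)
((-79529 - 1*(-39453)) + Z(-475))/(26292 + 262431) = ((-79529 - 1*(-39453)) + (½)/(-475))/(26292 + 262431) = ((-79529 + 39453) + (½)*(-1/475))/288723 = (-40076 - 1/950)*(1/288723) = -38072201/950*1/288723 = -38072201/274286850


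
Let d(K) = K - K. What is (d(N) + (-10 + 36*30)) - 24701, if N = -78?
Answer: -23631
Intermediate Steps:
d(K) = 0
(d(N) + (-10 + 36*30)) - 24701 = (0 + (-10 + 36*30)) - 24701 = (0 + (-10 + 1080)) - 24701 = (0 + 1070) - 24701 = 1070 - 24701 = -23631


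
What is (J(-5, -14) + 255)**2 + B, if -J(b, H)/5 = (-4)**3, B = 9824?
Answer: 340449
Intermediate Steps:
J(b, H) = 320 (J(b, H) = -5*(-4)**3 = -5*(-64) = 320)
(J(-5, -14) + 255)**2 + B = (320 + 255)**2 + 9824 = 575**2 + 9824 = 330625 + 9824 = 340449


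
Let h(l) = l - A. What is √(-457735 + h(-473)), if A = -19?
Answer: I*√458189 ≈ 676.9*I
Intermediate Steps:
h(l) = 19 + l (h(l) = l - 1*(-19) = l + 19 = 19 + l)
√(-457735 + h(-473)) = √(-457735 + (19 - 473)) = √(-457735 - 454) = √(-458189) = I*√458189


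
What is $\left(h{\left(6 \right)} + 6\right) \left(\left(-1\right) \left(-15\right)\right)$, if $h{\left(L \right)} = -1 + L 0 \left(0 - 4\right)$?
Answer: $75$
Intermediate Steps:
$h{\left(L \right)} = -1$ ($h{\left(L \right)} = -1 + L 0 \left(-4\right) = -1 + L 0 = -1 + 0 = -1$)
$\left(h{\left(6 \right)} + 6\right) \left(\left(-1\right) \left(-15\right)\right) = \left(-1 + 6\right) \left(\left(-1\right) \left(-15\right)\right) = 5 \cdot 15 = 75$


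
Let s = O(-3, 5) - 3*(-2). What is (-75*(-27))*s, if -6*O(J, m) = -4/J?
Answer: 11700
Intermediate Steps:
O(J, m) = 2/(3*J) (O(J, m) = -(-2)/(3*J) = 2/(3*J))
s = 52/9 (s = (⅔)/(-3) - 3*(-2) = (⅔)*(-⅓) + 6 = -2/9 + 6 = 52/9 ≈ 5.7778)
(-75*(-27))*s = -75*(-27)*(52/9) = 2025*(52/9) = 11700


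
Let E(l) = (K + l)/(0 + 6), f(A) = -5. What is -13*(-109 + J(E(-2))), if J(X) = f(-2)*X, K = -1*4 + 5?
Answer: 8437/6 ≈ 1406.2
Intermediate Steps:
K = 1 (K = -4 + 5 = 1)
E(l) = ⅙ + l/6 (E(l) = (1 + l)/(0 + 6) = (1 + l)/6 = (1 + l)*(⅙) = ⅙ + l/6)
J(X) = -5*X
-13*(-109 + J(E(-2))) = -13*(-109 - 5*(⅙ + (⅙)*(-2))) = -13*(-109 - 5*(⅙ - ⅓)) = -13*(-109 - 5*(-⅙)) = -13*(-109 + ⅚) = -13*(-649/6) = 8437/6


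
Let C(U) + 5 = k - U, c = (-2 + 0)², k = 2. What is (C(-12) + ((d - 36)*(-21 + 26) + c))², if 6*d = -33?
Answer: 151321/4 ≈ 37830.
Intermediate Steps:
d = -11/2 (d = (⅙)*(-33) = -11/2 ≈ -5.5000)
c = 4 (c = (-2)² = 4)
C(U) = -3 - U (C(U) = -5 + (2 - U) = -3 - U)
(C(-12) + ((d - 36)*(-21 + 26) + c))² = ((-3 - 1*(-12)) + ((-11/2 - 36)*(-21 + 26) + 4))² = ((-3 + 12) + (-83/2*5 + 4))² = (9 + (-415/2 + 4))² = (9 - 407/2)² = (-389/2)² = 151321/4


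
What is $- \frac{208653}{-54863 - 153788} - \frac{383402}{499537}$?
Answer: $\frac{24232682959}{104228894587} \approx 0.23249$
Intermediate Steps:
$- \frac{208653}{-54863 - 153788} - \frac{383402}{499537} = - \frac{208653}{-208651} - \frac{383402}{499537} = \left(-208653\right) \left(- \frac{1}{208651}\right) - \frac{383402}{499537} = \frac{208653}{208651} - \frac{383402}{499537} = \frac{24232682959}{104228894587}$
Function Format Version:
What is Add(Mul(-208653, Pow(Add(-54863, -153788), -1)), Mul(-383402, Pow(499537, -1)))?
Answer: Rational(24232682959, 104228894587) ≈ 0.23249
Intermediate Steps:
Add(Mul(-208653, Pow(Add(-54863, -153788), -1)), Mul(-383402, Pow(499537, -1))) = Add(Mul(-208653, Pow(-208651, -1)), Mul(-383402, Rational(1, 499537))) = Add(Mul(-208653, Rational(-1, 208651)), Rational(-383402, 499537)) = Add(Rational(208653, 208651), Rational(-383402, 499537)) = Rational(24232682959, 104228894587)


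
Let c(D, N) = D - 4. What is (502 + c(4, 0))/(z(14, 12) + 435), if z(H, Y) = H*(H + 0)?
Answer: 502/631 ≈ 0.79556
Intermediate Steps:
c(D, N) = -4 + D
z(H, Y) = H**2 (z(H, Y) = H*H = H**2)
(502 + c(4, 0))/(z(14, 12) + 435) = (502 + (-4 + 4))/(14**2 + 435) = (502 + 0)/(196 + 435) = 502/631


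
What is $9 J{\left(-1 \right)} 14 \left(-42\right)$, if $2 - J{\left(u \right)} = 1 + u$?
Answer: $-10584$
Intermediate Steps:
$J{\left(u \right)} = 1 - u$ ($J{\left(u \right)} = 2 - \left(1 + u\right) = 1 - u$)
$9 J{\left(-1 \right)} 14 \left(-42\right) = 9 \left(1 - -1\right) 14 \left(-42\right) = 9 \left(1 + 1\right) 14 \left(-42\right) = 9 \cdot 2 \cdot 14 \left(-42\right) = 18 \cdot 14 \left(-42\right) = 252 \left(-42\right) = -10584$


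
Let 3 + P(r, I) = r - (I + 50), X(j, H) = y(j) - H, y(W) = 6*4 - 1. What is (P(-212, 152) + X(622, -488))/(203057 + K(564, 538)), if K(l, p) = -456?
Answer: 94/202601 ≈ 0.00046397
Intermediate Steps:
y(W) = 23 (y(W) = 24 - 1 = 23)
X(j, H) = 23 - H
P(r, I) = -53 + r - I (P(r, I) = -3 + (r - (I + 50)) = -3 + (r - (50 + I)) = -3 + (r + (-50 - I)) = -3 + (-50 + r - I) = -53 + r - I)
(P(-212, 152) + X(622, -488))/(203057 + K(564, 538)) = ((-53 - 212 - 1*152) + (23 - 1*(-488)))/(203057 - 456) = ((-53 - 212 - 152) + (23 + 488))/202601 = (-417 + 511)*(1/202601) = 94*(1/202601) = 94/202601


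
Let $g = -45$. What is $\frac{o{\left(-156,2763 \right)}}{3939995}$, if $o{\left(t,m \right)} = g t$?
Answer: $\frac{1404}{787999} \approx 0.0017817$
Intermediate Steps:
$o{\left(t,m \right)} = - 45 t$
$\frac{o{\left(-156,2763 \right)}}{3939995} = \frac{\left(-45\right) \left(-156\right)}{3939995} = 7020 \cdot \frac{1}{3939995} = \frac{1404}{787999}$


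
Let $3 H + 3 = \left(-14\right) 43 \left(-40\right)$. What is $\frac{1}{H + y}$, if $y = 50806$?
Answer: $\frac{3}{176495} \approx 1.6998 \cdot 10^{-5}$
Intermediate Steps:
$H = \frac{24077}{3}$ ($H = -1 + \frac{\left(-14\right) 43 \left(-40\right)}{3} = -1 + \frac{\left(-602\right) \left(-40\right)}{3} = -1 + \frac{1}{3} \cdot 24080 = -1 + \frac{24080}{3} = \frac{24077}{3} \approx 8025.7$)
$\frac{1}{H + y} = \frac{1}{\frac{24077}{3} + 50806} = \frac{1}{\frac{176495}{3}} = \frac{3}{176495}$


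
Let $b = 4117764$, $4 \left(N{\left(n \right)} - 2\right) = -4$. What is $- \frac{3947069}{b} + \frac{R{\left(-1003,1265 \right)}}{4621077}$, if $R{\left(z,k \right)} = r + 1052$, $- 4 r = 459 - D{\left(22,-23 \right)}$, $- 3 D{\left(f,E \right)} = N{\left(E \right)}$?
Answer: $- \frac{2605121534593}{2718357787404} \approx -0.95834$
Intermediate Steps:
$N{\left(n \right)} = 1$ ($N{\left(n \right)} = 2 + \frac{1}{4} \left(-4\right) = 2 - 1 = 1$)
$D{\left(f,E \right)} = - \frac{1}{3}$ ($D{\left(f,E \right)} = \left(- \frac{1}{3}\right) 1 = - \frac{1}{3}$)
$r = - \frac{689}{6}$ ($r = - \frac{459 - - \frac{1}{3}}{4} = - \frac{459 + \frac{1}{3}}{4} = \left(- \frac{1}{4}\right) \frac{1378}{3} = - \frac{689}{6} \approx -114.83$)
$R{\left(z,k \right)} = \frac{5623}{6}$ ($R{\left(z,k \right)} = - \frac{689}{6} + 1052 = \frac{5623}{6}$)
$- \frac{3947069}{b} + \frac{R{\left(-1003,1265 \right)}}{4621077} = - \frac{3947069}{4117764} + \frac{5623}{6 \cdot 4621077} = \left(-3947069\right) \frac{1}{4117764} + \frac{5623}{6} \cdot \frac{1}{4621077} = - \frac{563867}{588252} + \frac{5623}{27726462} = - \frac{2605121534593}{2718357787404}$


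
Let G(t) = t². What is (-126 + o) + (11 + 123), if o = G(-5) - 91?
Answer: -58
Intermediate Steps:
o = -66 (o = (-5)² - 91 = 25 - 91 = -66)
(-126 + o) + (11 + 123) = (-126 - 66) + (11 + 123) = -192 + 134 = -58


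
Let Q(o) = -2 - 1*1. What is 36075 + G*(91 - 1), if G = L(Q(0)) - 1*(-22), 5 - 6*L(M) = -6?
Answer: 38220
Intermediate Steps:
Q(o) = -3 (Q(o) = -2 - 1 = -3)
L(M) = 11/6 (L(M) = ⅚ - ⅙*(-6) = ⅚ + 1 = 11/6)
G = 143/6 (G = 11/6 - 1*(-22) = 11/6 + 22 = 143/6 ≈ 23.833)
36075 + G*(91 - 1) = 36075 + 143*(91 - 1)/6 = 36075 + (143/6)*90 = 36075 + 2145 = 38220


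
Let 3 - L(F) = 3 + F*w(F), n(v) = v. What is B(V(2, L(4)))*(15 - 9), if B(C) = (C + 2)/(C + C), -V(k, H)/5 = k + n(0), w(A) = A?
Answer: 12/5 ≈ 2.4000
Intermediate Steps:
L(F) = -F² (L(F) = 3 - (3 + F*F) = 3 - (3 + F²) = 3 + (-3 - F²) = -F²)
V(k, H) = -5*k (V(k, H) = -5*(k + 0) = -5*k)
B(C) = (2 + C)/(2*C) (B(C) = (2 + C)/((2*C)) = (2 + C)*(1/(2*C)) = (2 + C)/(2*C))
B(V(2, L(4)))*(15 - 9) = ((2 - 5*2)/(2*((-5*2))))*(15 - 9) = ((½)*(2 - 10)/(-10))*6 = ((½)*(-⅒)*(-8))*6 = (⅖)*6 = 12/5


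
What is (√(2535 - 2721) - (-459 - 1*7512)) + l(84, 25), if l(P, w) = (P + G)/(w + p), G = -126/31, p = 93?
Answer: 247122/31 + I*√186 ≈ 7971.7 + 13.638*I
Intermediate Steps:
G = -126/31 (G = -126*1/31 = -126/31 ≈ -4.0645)
l(P, w) = (-126/31 + P)/(93 + w) (l(P, w) = (P - 126/31)/(w + 93) = (-126/31 + P)/(93 + w))
(√(2535 - 2721) - (-459 - 1*7512)) + l(84, 25) = (√(2535 - 2721) - (-459 - 1*7512)) + (-126/31 + 84)/(93 + 25) = (√(-186) - (-459 - 7512)) + (2478/31)/118 = (I*√186 - 1*(-7971)) + (1/118)*(2478/31) = (I*√186 + 7971) + 21/31 = (7971 + I*√186) + 21/31 = 247122/31 + I*√186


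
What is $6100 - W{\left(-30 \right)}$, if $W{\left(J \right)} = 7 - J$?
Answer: $6063$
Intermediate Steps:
$6100 - W{\left(-30 \right)} = 6100 - \left(7 - -30\right) = 6100 - \left(7 + 30\right) = 6100 - 37 = 6063$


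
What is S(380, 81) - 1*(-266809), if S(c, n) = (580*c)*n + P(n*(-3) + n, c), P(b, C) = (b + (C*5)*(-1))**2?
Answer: 22371053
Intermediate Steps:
P(b, C) = (b - 5*C)**2 (P(b, C) = (b + (5*C)*(-1))**2 = (b - 5*C)**2)
S(c, n) = (2*n + 5*c)**2 + 580*c*n (S(c, n) = (580*c)*n + (-(n*(-3) + n) + 5*c)**2 = 580*c*n + (-(-3*n + n) + 5*c)**2 = 580*c*n + (-(-2)*n + 5*c)**2 = 580*c*n + (2*n + 5*c)**2 = (2*n + 5*c)**2 + 580*c*n)
S(380, 81) - 1*(-266809) = ((2*81 + 5*380)**2 + 580*380*81) - 1*(-266809) = ((162 + 1900)**2 + 17852400) + 266809 = (2062**2 + 17852400) + 266809 = (4251844 + 17852400) + 266809 = 22104244 + 266809 = 22371053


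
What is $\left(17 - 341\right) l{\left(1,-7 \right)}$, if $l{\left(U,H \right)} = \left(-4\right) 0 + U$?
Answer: $-324$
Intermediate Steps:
$l{\left(U,H \right)} = U$ ($l{\left(U,H \right)} = 0 + U = U$)
$\left(17 - 341\right) l{\left(1,-7 \right)} = \left(17 - 341\right) 1 = \left(-324\right) 1 = -324$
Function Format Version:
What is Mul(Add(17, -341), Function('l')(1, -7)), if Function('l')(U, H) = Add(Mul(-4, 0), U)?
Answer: -324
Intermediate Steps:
Function('l')(U, H) = U (Function('l')(U, H) = Add(0, U) = U)
Mul(Add(17, -341), Function('l')(1, -7)) = Mul(Add(17, -341), 1) = Mul(-324, 1) = -324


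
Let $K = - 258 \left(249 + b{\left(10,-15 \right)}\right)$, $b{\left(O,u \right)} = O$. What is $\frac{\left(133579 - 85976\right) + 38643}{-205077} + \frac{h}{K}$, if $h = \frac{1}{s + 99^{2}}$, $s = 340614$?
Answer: $- \frac{673162424481019}{1600655456615670} \approx -0.42055$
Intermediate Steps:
$h = \frac{1}{350415}$ ($h = \frac{1}{340614 + 99^{2}} = \frac{1}{340614 + 9801} = \frac{1}{350415} \approx 2.8538 \cdot 10^{-6}$)
$K = -66822$ ($K = - 258 \left(249 + 10\right) = \left(-258\right) 259 = -66822$)
$\frac{\left(133579 - 85976\right) + 38643}{-205077} + \frac{h}{K} = \frac{\left(133579 - 85976\right) + 38643}{-205077} + \frac{1}{350415 \left(-66822\right)} = \left(47603 + 38643\right) \left(- \frac{1}{205077}\right) + \frac{1}{350415} \left(- \frac{1}{66822}\right) = 86246 \left(- \frac{1}{205077}\right) - \frac{1}{23415431130} = - \frac{86246}{205077} - \frac{1}{23415431130} = - \frac{673162424481019}{1600655456615670}$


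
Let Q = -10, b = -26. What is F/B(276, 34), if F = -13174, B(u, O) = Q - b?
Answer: -6587/8 ≈ -823.38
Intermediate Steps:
B(u, O) = 16 (B(u, O) = -10 - 1*(-26) = -10 + 26 = 16)
F/B(276, 34) = -13174/16 = -13174*1/16 = -6587/8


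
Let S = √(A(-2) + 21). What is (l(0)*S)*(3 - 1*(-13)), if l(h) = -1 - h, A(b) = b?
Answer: -16*√19 ≈ -69.742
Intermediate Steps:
S = √19 (S = √(-2 + 21) = √19 ≈ 4.3589)
(l(0)*S)*(3 - 1*(-13)) = ((-1 - 1*0)*√19)*(3 - 1*(-13)) = ((-1 + 0)*√19)*(3 + 13) = -√19*16 = -16*√19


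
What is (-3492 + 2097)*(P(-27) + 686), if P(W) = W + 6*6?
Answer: -969525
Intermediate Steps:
P(W) = 36 + W (P(W) = W + 36 = 36 + W)
(-3492 + 2097)*(P(-27) + 686) = (-3492 + 2097)*((36 - 27) + 686) = -1395*(9 + 686) = -1395*695 = -969525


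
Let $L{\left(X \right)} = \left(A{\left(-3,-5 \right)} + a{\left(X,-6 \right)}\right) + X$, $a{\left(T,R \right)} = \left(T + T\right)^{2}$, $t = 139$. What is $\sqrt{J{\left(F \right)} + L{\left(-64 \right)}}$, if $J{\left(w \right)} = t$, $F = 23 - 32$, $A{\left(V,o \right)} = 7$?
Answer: $\sqrt{16466} \approx 128.32$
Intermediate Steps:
$a{\left(T,R \right)} = 4 T^{2}$ ($a{\left(T,R \right)} = \left(2 T\right)^{2} = 4 T^{2}$)
$F = -9$ ($F = 23 - 32 = -9$)
$J{\left(w \right)} = 139$
$L{\left(X \right)} = 7 + X + 4 X^{2}$ ($L{\left(X \right)} = \left(7 + 4 X^{2}\right) + X = 7 + X + 4 X^{2}$)
$\sqrt{J{\left(F \right)} + L{\left(-64 \right)}} = \sqrt{139 + \left(7 - 64 + 4 \left(-64\right)^{2}\right)} = \sqrt{139 + \left(7 - 64 + 4 \cdot 4096\right)} = \sqrt{139 + \left(7 - 64 + 16384\right)} = \sqrt{139 + 16327} = \sqrt{16466}$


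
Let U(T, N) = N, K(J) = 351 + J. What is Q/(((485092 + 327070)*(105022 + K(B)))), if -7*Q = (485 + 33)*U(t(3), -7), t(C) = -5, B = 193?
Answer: 259/42868346846 ≈ 6.0418e-9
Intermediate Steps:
Q = 518 (Q = -(485 + 33)*(-7)/7 = -74*(-7) = -⅐*(-3626) = 518)
Q/(((485092 + 327070)*(105022 + K(B)))) = 518/(((485092 + 327070)*(105022 + (351 + 193)))) = 518/((812162*(105022 + 544))) = 518/((812162*105566)) = 518/85736693692 = 518*(1/85736693692) = 259/42868346846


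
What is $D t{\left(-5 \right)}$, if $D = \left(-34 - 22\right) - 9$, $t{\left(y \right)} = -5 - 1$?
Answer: $390$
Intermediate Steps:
$t{\left(y \right)} = -6$
$D = -65$ ($D = -56 - 9 = -65$)
$D t{\left(-5 \right)} = \left(-65\right) \left(-6\right) = 390$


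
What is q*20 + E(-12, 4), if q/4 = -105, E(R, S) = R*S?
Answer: -8448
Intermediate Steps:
q = -420 (q = 4*(-105) = -420)
q*20 + E(-12, 4) = -420*20 - 12*4 = -8400 - 48 = -8448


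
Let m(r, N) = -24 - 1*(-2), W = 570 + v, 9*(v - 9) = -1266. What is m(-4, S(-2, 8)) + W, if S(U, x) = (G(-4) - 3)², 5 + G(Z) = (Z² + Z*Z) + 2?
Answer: 1249/3 ≈ 416.33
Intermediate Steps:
v = -395/3 (v = 9 + (⅑)*(-1266) = 9 - 422/3 = -395/3 ≈ -131.67)
G(Z) = -3 + 2*Z² (G(Z) = -5 + ((Z² + Z*Z) + 2) = -5 + ((Z² + Z²) + 2) = -5 + (2*Z² + 2) = -5 + (2 + 2*Z²) = -3 + 2*Z²)
S(U, x) = 676 (S(U, x) = ((-3 + 2*(-4)²) - 3)² = ((-3 + 2*16) - 3)² = ((-3 + 32) - 3)² = (29 - 3)² = 26² = 676)
W = 1315/3 (W = 570 - 395/3 = 1315/3 ≈ 438.33)
m(r, N) = -22 (m(r, N) = -24 + 2 = -22)
m(-4, S(-2, 8)) + W = -22 + 1315/3 = 1249/3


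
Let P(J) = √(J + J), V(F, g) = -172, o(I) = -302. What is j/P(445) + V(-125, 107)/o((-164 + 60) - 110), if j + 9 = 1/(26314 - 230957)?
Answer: 86/151 - 920894*√890/91066135 ≈ 0.26786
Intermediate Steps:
j = -1841788/204643 (j = -9 + 1/(26314 - 230957) = -9 + 1/(-204643) = -9 - 1/204643 = -1841788/204643 ≈ -9.0000)
P(J) = √2*√J (P(J) = √(2*J) = √2*√J)
j/P(445) + V(-125, 107)/o((-164 + 60) - 110) = -1841788*√890/890/204643 - 172/(-302) = -1841788*√890/890/204643 - 172*(-1/302) = -920894*√890/91066135 + 86/151 = 86/151 - 920894*√890/91066135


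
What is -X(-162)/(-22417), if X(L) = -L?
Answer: 162/22417 ≈ 0.0072267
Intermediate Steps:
-X(-162)/(-22417) = -(-1*(-162))/(-22417) = -162*(-1)/22417 = -1*(-162/22417) = 162/22417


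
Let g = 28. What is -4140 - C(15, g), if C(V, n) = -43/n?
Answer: -115877/28 ≈ -4138.5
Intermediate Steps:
-4140 - C(15, g) = -4140 - (-43)/28 = -4140 - 1*(-43/28) = -4140 + 43/28 = -115877/28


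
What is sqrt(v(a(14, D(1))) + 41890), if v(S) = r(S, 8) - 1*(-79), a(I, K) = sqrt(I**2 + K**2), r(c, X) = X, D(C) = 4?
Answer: sqrt(41977) ≈ 204.88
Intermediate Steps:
v(S) = 87 (v(S) = 8 - 1*(-79) = 8 + 79 = 87)
sqrt(v(a(14, D(1))) + 41890) = sqrt(87 + 41890) = sqrt(41977)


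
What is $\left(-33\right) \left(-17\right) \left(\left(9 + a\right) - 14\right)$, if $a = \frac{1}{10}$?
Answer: $- \frac{27489}{10} \approx -2748.9$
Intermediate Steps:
$a = \frac{1}{10} \approx 0.1$
$\left(-33\right) \left(-17\right) \left(\left(9 + a\right) - 14\right) = \left(-33\right) \left(-17\right) \left(\left(9 + \frac{1}{10}\right) - 14\right) = 561 \left(\frac{91}{10} - 14\right) = 561 \left(- \frac{49}{10}\right) = - \frac{27489}{10}$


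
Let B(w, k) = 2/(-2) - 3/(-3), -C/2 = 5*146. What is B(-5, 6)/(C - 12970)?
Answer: 0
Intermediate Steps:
C = -1460 (C = -10*146 = -2*730 = -1460)
B(w, k) = 0 (B(w, k) = 2*(-1/2) - 3*(-1/3) = -1 + 1 = 0)
B(-5, 6)/(C - 12970) = 0/(-1460 - 12970) = 0/(-14430) = 0*(-1/14430) = 0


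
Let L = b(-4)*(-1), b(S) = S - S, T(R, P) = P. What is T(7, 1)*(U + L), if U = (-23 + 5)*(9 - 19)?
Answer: 180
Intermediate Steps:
b(S) = 0
L = 0 (L = 0*(-1) = 0)
U = 180 (U = -18*(-10) = 180)
T(7, 1)*(U + L) = 1*(180 + 0) = 1*180 = 180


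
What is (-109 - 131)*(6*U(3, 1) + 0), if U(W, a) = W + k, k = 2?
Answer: -7200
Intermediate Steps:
U(W, a) = 2 + W (U(W, a) = W + 2 = 2 + W)
(-109 - 131)*(6*U(3, 1) + 0) = (-109 - 131)*(6*(2 + 3) + 0) = -240*(6*5 + 0) = -240*(30 + 0) = -240*30 = -7200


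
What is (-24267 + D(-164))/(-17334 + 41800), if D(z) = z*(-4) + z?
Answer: -23775/24466 ≈ -0.97176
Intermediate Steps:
D(z) = -3*z (D(z) = -4*z + z = -3*z)
(-24267 + D(-164))/(-17334 + 41800) = (-24267 - 3*(-164))/(-17334 + 41800) = (-24267 + 492)/24466 = -23775*1/24466 = -23775/24466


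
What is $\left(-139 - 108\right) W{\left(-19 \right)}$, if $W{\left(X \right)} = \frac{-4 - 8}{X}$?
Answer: $-156$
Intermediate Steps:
$W{\left(X \right)} = - \frac{12}{X}$
$\left(-139 - 108\right) W{\left(-19 \right)} = \left(-139 - 108\right) \left(- \frac{12}{-19}\right) = - 247 \left(\left(-12\right) \left(- \frac{1}{19}\right)\right) = \left(-247\right) \frac{12}{19} = -156$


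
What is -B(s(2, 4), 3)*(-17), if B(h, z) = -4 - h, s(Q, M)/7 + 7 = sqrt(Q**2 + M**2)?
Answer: 765 - 238*sqrt(5) ≈ 232.82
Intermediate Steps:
s(Q, M) = -49 + 7*sqrt(M**2 + Q**2) (s(Q, M) = -49 + 7*sqrt(Q**2 + M**2) = -49 + 7*sqrt(M**2 + Q**2))
-B(s(2, 4), 3)*(-17) = -(-4 - (-49 + 7*sqrt(4**2 + 2**2)))*(-17) = -(-4 - (-49 + 7*sqrt(16 + 4)))*(-17) = -(-4 - (-49 + 7*sqrt(20)))*(-17) = -(-4 - (-49 + 7*(2*sqrt(5))))*(-17) = -(-4 - (-49 + 14*sqrt(5)))*(-17) = -(-4 + (49 - 14*sqrt(5)))*(-17) = -(45 - 14*sqrt(5))*(-17) = (-45 + 14*sqrt(5))*(-17) = 765 - 238*sqrt(5)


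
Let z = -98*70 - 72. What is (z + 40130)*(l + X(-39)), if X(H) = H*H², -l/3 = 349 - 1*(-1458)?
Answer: -2149238520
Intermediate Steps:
l = -5421 (l = -3*(349 - 1*(-1458)) = -3*(349 + 1458) = -3*1807 = -5421)
X(H) = H³
z = -6932 (z = -6860 - 72 = -6932)
(z + 40130)*(l + X(-39)) = (-6932 + 40130)*(-5421 + (-39)³) = 33198*(-5421 - 59319) = 33198*(-64740) = -2149238520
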